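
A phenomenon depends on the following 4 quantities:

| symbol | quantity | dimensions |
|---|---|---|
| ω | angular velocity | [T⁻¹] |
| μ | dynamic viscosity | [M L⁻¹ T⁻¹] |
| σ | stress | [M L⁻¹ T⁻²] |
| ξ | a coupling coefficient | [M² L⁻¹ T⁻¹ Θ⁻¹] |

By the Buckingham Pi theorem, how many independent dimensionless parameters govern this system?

There are 4 variables and 4 base dimensions (M, L, T, Θ).
The dimension matrix has rank 3 (less than 4: the dimension vectors are linearly dependent).
Independent dimensionless groups: 4 − 3 = 1.

1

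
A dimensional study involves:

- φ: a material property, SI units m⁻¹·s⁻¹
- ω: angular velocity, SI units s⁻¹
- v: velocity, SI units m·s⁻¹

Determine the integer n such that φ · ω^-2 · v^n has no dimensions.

1

Balance the L exponent: (1)·n from v, plus (-1) − 2·(0) = -1 from the rest, must sum to zero.
n − 1 = 0, so n = 1.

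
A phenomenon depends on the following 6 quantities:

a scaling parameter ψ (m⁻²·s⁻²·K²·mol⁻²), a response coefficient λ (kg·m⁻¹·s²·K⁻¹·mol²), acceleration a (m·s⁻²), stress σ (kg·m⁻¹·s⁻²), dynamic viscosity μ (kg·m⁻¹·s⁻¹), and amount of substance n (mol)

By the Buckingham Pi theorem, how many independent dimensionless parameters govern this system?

1

There are 6 variables and 5 base dimensions (M, L, T, Θ, N).
The dimension matrix has rank 5.
Independent dimensionless groups: 6 − 5 = 1.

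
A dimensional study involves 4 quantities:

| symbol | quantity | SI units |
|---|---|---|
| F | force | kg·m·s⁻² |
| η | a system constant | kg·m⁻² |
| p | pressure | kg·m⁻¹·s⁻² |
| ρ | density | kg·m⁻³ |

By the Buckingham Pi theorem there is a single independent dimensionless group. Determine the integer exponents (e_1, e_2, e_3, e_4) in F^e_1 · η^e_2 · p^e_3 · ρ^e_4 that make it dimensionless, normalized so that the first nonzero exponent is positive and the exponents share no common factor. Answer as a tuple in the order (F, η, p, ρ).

(1, -2, -1, 2)

M: e_1·(1) + e_2·(1) + e_3·(1) + e_4·(1) = 0
L: e_1·(1) + e_2·(-2) + e_3·(-1) + e_4·(-3) = 0
T: e_1·(-2) + e_2·(0) + e_3·(-2) + e_4·(0) = 0
Solving this homogeneous linear system for the smallest-integer solution (first nonzero entry positive) gives (1, -2, -1, 2).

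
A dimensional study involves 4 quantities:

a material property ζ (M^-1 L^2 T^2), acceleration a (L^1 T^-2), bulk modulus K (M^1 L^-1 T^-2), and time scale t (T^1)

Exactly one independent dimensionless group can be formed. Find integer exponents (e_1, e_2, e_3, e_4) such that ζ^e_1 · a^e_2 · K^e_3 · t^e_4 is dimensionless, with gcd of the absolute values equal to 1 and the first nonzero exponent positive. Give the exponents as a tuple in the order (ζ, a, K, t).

(1, -1, 1, -2)

M: e_1·(-1) + e_2·(0) + e_3·(1) + e_4·(0) = 0
L: e_1·(2) + e_2·(1) + e_3·(-1) + e_4·(0) = 0
T: e_1·(2) + e_2·(-2) + e_3·(-2) + e_4·(1) = 0
Solving this homogeneous linear system for the smallest-integer solution (first nonzero entry positive) gives (1, -1, 1, -2).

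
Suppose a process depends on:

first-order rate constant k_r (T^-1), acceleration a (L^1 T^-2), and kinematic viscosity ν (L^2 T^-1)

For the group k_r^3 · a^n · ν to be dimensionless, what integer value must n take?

Balance the L exponent: (1)·n from a, plus 3·(0) + (2) = 2 from the rest, must sum to zero.
n + 2 = 0, so n = -2.

-2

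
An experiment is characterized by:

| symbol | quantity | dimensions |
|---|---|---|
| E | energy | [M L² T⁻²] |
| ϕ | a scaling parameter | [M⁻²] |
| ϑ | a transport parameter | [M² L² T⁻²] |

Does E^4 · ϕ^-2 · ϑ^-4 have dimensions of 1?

Sum the exponent of each base dimension across the product:
  M: 4·[E]_M − 2·[ϕ]_M − 4·[ϑ]_M = 4·(1) − 2·(-2) − 4·(2) = 0
  L: 4·[E]_L − 2·[ϕ]_L − 4·[ϑ]_L = 4·(2) − 2·(0) − 4·(2) = 0
  T: 4·[E]_T − 2·[ϕ]_T − 4·[ϑ]_T = 4·(-2) − 2·(0) − 4·(-2) = 0
All base exponents vanish — dimensionless.

yes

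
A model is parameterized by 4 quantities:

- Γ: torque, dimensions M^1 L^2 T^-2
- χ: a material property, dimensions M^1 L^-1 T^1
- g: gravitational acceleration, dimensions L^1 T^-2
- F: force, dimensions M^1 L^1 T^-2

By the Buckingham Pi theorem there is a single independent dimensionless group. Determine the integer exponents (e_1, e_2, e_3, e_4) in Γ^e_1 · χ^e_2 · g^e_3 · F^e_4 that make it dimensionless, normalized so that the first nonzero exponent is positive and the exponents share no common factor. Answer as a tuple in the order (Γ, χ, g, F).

M: e_1·(1) + e_2·(1) + e_3·(0) + e_4·(1) = 0
L: e_1·(2) + e_2·(-1) + e_3·(1) + e_4·(1) = 0
T: e_1·(-2) + e_2·(1) + e_3·(-2) + e_4·(-2) = 0
Solving this homogeneous linear system for the smallest-integer solution (first nonzero entry positive) gives (1, 2, 3, -3).

(1, 2, 3, -3)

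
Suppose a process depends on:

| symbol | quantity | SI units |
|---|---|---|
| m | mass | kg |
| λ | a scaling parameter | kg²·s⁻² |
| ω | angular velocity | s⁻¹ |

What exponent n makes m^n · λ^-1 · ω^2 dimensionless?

Balance the M exponent: (1)·n from m, plus −(2) + 2·(0) = -2 from the rest, must sum to zero.
n − 2 = 0, so n = 2.

2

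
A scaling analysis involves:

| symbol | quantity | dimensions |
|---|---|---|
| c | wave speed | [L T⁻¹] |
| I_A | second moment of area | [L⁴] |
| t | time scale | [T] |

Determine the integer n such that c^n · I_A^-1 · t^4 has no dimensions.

4

Balance the L exponent: (1)·n from c, plus −(4) + 4·(0) = -4 from the rest, must sum to zero.
n − 4 = 0, so n = 4.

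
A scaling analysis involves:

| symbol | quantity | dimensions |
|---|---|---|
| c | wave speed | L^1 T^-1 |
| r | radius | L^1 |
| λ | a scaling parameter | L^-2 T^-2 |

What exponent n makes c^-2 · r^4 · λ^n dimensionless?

1

Balance the L exponent: (-2)·n from λ, plus −2·(1) + 4·(1) = 2 from the rest, must sum to zero.
-2n + 2 = 0, so n = 1.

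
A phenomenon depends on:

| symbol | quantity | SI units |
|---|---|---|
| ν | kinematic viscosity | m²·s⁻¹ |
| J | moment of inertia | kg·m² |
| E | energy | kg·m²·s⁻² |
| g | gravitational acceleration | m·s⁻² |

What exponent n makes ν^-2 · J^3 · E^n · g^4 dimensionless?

Balance the M exponent: (1)·n from E, plus −2·(0) + 3·(1) + 4·(0) = 3 from the rest, must sum to zero.
n + 3 = 0, so n = -3.

-3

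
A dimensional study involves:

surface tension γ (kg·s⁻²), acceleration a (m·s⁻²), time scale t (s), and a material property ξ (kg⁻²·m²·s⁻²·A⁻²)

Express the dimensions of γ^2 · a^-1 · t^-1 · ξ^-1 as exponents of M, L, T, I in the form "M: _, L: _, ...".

Collect each base-dimension exponent across the product:
  M: 2·(1) − (0) − (0) − (-2) = 4
  L: 2·(0) − (1) − (0) − (2) = -3
  T: 2·(-2) − (-2) − (1) − (-2) = -1
  I: 2·(0) − (0) − (0) − (-2) = 2
So the dimensions are [M⁴ L⁻³ T⁻¹ I²].

M: 4, L: -3, T: -1, I: 2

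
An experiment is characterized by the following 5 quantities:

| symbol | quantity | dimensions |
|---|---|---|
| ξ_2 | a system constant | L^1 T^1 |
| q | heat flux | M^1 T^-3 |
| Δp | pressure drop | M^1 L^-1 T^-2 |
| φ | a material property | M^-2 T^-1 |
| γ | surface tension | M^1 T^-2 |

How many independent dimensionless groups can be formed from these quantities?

2

There are 5 variables and 3 base dimensions (M, L, T).
The dimension matrix has rank 3.
Independent dimensionless groups: 5 − 3 = 2.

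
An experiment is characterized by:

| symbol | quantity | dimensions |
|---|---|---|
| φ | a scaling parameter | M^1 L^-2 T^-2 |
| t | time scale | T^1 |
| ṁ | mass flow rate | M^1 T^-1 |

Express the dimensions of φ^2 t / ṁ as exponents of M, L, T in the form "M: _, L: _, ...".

Collect each base-dimension exponent across the product:
  M: 2·(1) + (0) − (1) = 1
  L: 2·(-2) + (0) − (0) = -4
  T: 2·(-2) + (1) − (-1) = -2
So the dimensions are [M L⁻⁴ T⁻²].

M: 1, L: -4, T: -2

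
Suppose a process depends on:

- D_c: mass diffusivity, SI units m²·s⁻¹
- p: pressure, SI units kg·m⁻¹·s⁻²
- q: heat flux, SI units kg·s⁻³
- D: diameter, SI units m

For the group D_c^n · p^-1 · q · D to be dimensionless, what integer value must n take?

-1

Balance the L exponent: (2)·n from D_c, plus −(-1) + (0) + (1) = 2 from the rest, must sum to zero.
2n + 2 = 0, so n = -1.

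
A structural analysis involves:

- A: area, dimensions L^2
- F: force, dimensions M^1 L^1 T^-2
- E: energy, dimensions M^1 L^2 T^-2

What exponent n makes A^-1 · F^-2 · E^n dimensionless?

2

Balance the M exponent: (1)·n from E, plus −(0) − 2·(1) = -2 from the rest, must sum to zero.
n − 2 = 0, so n = 2.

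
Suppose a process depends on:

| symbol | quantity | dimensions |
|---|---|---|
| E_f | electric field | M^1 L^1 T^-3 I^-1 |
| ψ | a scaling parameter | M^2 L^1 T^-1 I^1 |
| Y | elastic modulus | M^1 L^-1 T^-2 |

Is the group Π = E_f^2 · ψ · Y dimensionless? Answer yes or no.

no

Sum the exponent of each base dimension across the product:
  M: 2·[E_f]_M + [ψ]_M + [Y]_M = 2·(1) + (2) + (1) = 5
  L: 2·[E_f]_L + [ψ]_L + [Y]_L = 2·(1) + (1) + (-1) = 2
  T: 2·[E_f]_T + [ψ]_T + [Y]_T = 2·(-3) + (-1) + (-2) = -9
  I: 2·[E_f]_I + [ψ]_I + [Y]_I = 2·(-1) + (1) + (0) = -1
Net dimensions [M⁵ L² T⁻⁹ I⁻¹] ≠ [1] — not dimensionless.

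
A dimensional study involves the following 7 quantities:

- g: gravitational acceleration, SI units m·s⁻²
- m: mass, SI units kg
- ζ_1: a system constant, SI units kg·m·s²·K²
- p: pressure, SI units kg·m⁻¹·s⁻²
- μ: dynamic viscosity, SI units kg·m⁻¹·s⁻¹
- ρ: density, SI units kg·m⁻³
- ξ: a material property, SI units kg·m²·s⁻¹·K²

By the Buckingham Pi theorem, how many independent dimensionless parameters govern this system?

3

There are 7 variables and 4 base dimensions (M, L, T, Θ).
The dimension matrix has rank 4.
Independent dimensionless groups: 7 − 4 = 3.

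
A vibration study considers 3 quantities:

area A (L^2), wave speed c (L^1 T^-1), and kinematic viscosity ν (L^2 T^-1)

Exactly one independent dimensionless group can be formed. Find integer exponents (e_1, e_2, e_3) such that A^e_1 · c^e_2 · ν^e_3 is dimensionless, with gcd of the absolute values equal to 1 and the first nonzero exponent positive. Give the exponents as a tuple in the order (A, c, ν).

L: e_1·(2) + e_2·(1) + e_3·(2) = 0
T: e_1·(0) + e_2·(-1) + e_3·(-1) = 0
Solving this homogeneous linear system for the smallest-integer solution (first nonzero entry positive) gives (1, 2, -2).

(1, 2, -2)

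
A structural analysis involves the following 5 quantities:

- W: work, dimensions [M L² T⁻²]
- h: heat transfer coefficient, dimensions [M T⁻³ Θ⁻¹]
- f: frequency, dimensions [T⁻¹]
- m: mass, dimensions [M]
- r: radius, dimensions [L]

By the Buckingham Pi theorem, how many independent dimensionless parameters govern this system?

There are 5 variables and 4 base dimensions (M, L, T, Θ).
The dimension matrix has rank 4.
Independent dimensionless groups: 5 − 4 = 1.

1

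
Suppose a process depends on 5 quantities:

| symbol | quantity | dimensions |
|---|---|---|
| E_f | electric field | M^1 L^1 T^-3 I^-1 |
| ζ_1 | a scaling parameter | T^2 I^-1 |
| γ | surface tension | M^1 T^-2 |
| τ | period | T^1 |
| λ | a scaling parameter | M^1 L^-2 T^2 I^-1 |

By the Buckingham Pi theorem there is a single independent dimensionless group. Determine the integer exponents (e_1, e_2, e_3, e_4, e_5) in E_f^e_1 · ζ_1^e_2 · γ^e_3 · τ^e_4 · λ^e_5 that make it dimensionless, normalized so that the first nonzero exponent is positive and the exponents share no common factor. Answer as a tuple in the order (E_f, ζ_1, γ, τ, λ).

(2, -3, -3, 4, 1)

M: e_1·(1) + e_2·(0) + e_3·(1) + e_4·(0) + e_5·(1) = 0
L: e_1·(1) + e_2·(0) + e_3·(0) + e_4·(0) + e_5·(-2) = 0
T: e_1·(-3) + e_2·(2) + e_3·(-2) + e_4·(1) + e_5·(2) = 0
I: e_1·(-1) + e_2·(-1) + e_3·(0) + e_4·(0) + e_5·(-1) = 0
Solving this homogeneous linear system for the smallest-integer solution (first nonzero entry positive) gives (2, -3, -3, 4, 1).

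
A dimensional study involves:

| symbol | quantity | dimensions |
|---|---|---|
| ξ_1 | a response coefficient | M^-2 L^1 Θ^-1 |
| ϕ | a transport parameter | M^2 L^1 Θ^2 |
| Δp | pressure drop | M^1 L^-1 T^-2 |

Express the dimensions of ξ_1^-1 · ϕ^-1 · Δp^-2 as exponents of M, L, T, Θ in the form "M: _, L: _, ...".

M: -2, L: 0, T: 4, Θ: -1

Collect each base-dimension exponent across the product:
  M: −(-2) − (2) − 2·(1) = -2
  L: −(1) − (1) − 2·(-1) = 0
  T: −(0) − (0) − 2·(-2) = 4
  Θ: −(-1) − (2) − 2·(0) = -1
So the dimensions are [M⁻² T⁴ Θ⁻¹].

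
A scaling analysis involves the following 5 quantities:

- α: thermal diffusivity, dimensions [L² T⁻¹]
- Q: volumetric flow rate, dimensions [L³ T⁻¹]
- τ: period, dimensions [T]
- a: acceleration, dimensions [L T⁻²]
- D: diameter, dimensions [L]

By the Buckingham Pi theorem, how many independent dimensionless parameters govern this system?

There are 5 variables and 2 base dimensions (L, T).
The dimension matrix has rank 2.
Independent dimensionless groups: 5 − 2 = 3.

3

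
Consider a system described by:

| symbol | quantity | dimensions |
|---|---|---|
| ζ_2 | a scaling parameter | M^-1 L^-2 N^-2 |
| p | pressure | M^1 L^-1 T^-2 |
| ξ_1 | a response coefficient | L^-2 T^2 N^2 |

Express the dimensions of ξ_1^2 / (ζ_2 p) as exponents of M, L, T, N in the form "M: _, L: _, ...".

Collect each base-dimension exponent across the product:
  M: −(-1) − (1) + 2·(0) = 0
  L: −(-2) − (-1) + 2·(-2) = -1
  T: −(0) − (-2) + 2·(2) = 6
  N: −(-2) − (0) + 2·(2) = 6
So the dimensions are [L⁻¹ T⁶ N⁶].

M: 0, L: -1, T: 6, N: 6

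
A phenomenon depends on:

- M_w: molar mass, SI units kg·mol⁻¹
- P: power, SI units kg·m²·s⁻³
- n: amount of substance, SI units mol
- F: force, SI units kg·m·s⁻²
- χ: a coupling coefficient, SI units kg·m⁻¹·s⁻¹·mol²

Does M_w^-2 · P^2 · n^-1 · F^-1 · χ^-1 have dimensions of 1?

Sum the exponent of each base dimension across the product:
  M: −2·[M_w]_M + 2·[P]_M − [n]_M − [F]_M − [χ]_M = −2·(1) + 2·(1) − (0) − (1) − (1) = -2
  L: −2·[M_w]_L + 2·[P]_L − [n]_L − [F]_L − [χ]_L = −2·(0) + 2·(2) − (0) − (1) − (-1) = 4
  T: −2·[M_w]_T + 2·[P]_T − [n]_T − [F]_T − [χ]_T = −2·(0) + 2·(-3) − (0) − (-2) − (-1) = -3
  N: −2·[M_w]_N + 2·[P]_N − [n]_N − [F]_N − [χ]_N = −2·(-1) + 2·(0) − (1) − (0) − (2) = -1
Net dimensions [M⁻² L⁴ T⁻³ N⁻¹] ≠ [1] — not dimensionless.

no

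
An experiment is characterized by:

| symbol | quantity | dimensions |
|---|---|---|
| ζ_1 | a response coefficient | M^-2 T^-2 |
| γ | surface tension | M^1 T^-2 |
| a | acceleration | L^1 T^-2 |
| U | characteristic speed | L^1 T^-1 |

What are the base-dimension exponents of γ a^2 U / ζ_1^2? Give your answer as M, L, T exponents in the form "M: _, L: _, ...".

M: 5, L: 3, T: -3

Collect each base-dimension exponent across the product:
  M: −2·(-2) + (1) + 2·(0) + (0) = 5
  L: −2·(0) + (0) + 2·(1) + (1) = 3
  T: −2·(-2) + (-2) + 2·(-2) + (-1) = -3
So the dimensions are [M⁵ L³ T⁻³].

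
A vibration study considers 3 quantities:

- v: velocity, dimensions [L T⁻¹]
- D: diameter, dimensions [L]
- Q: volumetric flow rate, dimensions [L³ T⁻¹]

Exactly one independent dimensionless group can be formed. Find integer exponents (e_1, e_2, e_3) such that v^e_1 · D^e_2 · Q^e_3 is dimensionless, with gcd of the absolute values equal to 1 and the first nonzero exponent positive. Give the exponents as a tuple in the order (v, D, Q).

L: e_1·(1) + e_2·(1) + e_3·(3) = 0
T: e_1·(-1) + e_2·(0) + e_3·(-1) = 0
Solving this homogeneous linear system for the smallest-integer solution (first nonzero entry positive) gives (1, 2, -1).

(1, 2, -1)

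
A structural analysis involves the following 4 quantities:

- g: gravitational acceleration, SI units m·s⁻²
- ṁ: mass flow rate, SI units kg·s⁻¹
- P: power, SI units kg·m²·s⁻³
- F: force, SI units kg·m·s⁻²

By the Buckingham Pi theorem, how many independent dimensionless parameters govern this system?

There are 4 variables and 3 base dimensions (M, L, T).
The dimension matrix has rank 3.
Independent dimensionless groups: 4 − 3 = 1.

1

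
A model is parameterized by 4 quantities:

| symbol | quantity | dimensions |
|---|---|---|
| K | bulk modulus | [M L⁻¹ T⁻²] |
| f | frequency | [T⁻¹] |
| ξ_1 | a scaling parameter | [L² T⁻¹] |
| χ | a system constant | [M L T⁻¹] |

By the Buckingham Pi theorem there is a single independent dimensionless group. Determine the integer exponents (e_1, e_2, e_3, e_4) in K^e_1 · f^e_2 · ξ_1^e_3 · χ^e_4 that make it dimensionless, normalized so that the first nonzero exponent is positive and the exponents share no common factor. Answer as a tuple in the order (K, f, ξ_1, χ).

M: e_1·(1) + e_2·(0) + e_3·(0) + e_4·(1) = 0
L: e_1·(-1) + e_2·(0) + e_3·(2) + e_4·(1) = 0
T: e_1·(-2) + e_2·(-1) + e_3·(-1) + e_4·(-1) = 0
Solving this homogeneous linear system for the smallest-integer solution (first nonzero entry positive) gives (1, -2, 1, -1).

(1, -2, 1, -1)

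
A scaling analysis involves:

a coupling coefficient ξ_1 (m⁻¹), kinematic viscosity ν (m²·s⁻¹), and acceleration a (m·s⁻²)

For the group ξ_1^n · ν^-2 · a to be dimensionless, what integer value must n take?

-3

Balance the L exponent: (-1)·n from ξ_1, plus −2·(2) + (1) = -3 from the rest, must sum to zero.
−n − 3 = 0, so n = -3.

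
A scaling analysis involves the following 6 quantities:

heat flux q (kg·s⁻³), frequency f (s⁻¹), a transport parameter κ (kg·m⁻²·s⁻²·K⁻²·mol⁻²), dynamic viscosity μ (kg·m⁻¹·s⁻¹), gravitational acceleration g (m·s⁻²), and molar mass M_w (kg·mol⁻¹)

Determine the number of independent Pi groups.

1

There are 6 variables and 5 base dimensions (M, L, T, Θ, N).
The dimension matrix has rank 5.
Independent dimensionless groups: 6 − 5 = 1.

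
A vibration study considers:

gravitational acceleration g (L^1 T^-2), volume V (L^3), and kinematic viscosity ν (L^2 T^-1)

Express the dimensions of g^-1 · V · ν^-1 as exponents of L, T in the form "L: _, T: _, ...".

L: 0, T: 3

Collect each base-dimension exponent across the product:
  L: −(1) + (3) − (2) = 0
  T: −(-2) + (0) − (-1) = 3
So the dimensions are [T³].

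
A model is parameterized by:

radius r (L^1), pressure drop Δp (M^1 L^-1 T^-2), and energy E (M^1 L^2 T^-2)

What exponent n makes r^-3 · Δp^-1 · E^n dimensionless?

1

Balance the M exponent: (1)·n from E, plus −3·(0) − (1) = -1 from the rest, must sum to zero.
n − 1 = 0, so n = 1.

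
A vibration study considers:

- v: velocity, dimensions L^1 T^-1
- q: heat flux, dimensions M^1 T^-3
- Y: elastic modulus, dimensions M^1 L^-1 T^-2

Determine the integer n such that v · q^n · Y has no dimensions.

Balance the M exponent: (1)·n from q, plus (0) + (1) = 1 from the rest, must sum to zero.
n + 1 = 0, so n = -1.

-1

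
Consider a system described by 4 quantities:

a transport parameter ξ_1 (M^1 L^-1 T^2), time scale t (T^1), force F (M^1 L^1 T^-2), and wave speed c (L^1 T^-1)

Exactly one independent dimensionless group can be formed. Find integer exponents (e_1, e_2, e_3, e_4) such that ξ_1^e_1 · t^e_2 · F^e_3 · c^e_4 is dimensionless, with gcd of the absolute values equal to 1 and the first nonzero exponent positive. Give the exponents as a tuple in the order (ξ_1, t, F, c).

M: e_1·(1) + e_2·(0) + e_3·(1) + e_4·(0) = 0
L: e_1·(-1) + e_2·(0) + e_3·(1) + e_4·(1) = 0
T: e_1·(2) + e_2·(1) + e_3·(-2) + e_4·(-1) = 0
Solving this homogeneous linear system for the smallest-integer solution (first nonzero entry positive) gives (1, -2, -1, 2).

(1, -2, -1, 2)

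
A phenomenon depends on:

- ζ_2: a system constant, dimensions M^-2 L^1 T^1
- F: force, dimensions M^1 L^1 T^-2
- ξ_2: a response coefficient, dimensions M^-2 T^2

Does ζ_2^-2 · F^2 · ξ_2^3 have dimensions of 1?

Sum the exponent of each base dimension across the product:
  M: −2·[ζ_2]_M + 2·[F]_M + 3·[ξ_2]_M = −2·(-2) + 2·(1) + 3·(-2) = 0
  L: −2·[ζ_2]_L + 2·[F]_L + 3·[ξ_2]_L = −2·(1) + 2·(1) + 3·(0) = 0
  T: −2·[ζ_2]_T + 2·[F]_T + 3·[ξ_2]_T = −2·(1) + 2·(-2) + 3·(2) = 0
All base exponents vanish — dimensionless.

yes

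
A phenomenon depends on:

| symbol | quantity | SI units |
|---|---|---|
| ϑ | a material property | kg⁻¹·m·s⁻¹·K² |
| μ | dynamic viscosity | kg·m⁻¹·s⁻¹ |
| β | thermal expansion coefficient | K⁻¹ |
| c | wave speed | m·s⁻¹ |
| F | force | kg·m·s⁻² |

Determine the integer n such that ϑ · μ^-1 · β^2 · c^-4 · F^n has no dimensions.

2

Balance the M exponent: (1)·n from F, plus (-1) − (1) + 2·(0) − 4·(0) = -2 from the rest, must sum to zero.
n − 2 = 0, so n = 2.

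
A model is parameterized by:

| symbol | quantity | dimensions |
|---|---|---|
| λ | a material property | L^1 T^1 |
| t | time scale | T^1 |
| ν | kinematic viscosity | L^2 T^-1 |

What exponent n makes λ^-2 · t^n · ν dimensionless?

Balance the T exponent: (1)·n from t, plus −2·(1) + (-1) = -3 from the rest, must sum to zero.
n − 3 = 0, so n = 3.

3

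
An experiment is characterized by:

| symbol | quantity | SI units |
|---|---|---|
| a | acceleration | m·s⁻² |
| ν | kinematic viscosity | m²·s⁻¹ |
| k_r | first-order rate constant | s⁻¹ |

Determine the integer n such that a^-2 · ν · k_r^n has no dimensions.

Balance the T exponent: (-1)·n from k_r, plus −2·(-2) + (-1) = 3 from the rest, must sum to zero.
−n + 3 = 0, so n = 3.

3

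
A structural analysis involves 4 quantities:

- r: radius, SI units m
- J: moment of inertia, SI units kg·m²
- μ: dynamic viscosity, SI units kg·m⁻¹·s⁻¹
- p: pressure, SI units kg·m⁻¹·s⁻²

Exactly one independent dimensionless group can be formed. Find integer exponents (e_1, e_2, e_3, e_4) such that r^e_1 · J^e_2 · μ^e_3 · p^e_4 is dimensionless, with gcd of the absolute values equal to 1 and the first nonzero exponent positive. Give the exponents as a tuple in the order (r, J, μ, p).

M: e_1·(0) + e_2·(1) + e_3·(1) + e_4·(1) = 0
L: e_1·(1) + e_2·(2) + e_3·(-1) + e_4·(-1) = 0
T: e_1·(0) + e_2·(0) + e_3·(-1) + e_4·(-2) = 0
Solving this homogeneous linear system for the smallest-integer solution (first nonzero entry positive) gives (3, -1, 2, -1).

(3, -1, 2, -1)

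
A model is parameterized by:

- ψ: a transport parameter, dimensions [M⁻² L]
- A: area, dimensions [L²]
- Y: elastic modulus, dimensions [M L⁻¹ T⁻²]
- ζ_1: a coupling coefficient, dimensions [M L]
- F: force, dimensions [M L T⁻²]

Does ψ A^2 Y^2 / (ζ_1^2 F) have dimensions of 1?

no

Sum the exponent of each base dimension across the product:
  M: [ψ]_M + 2·[A]_M + 2·[Y]_M − 2·[ζ_1]_M − [F]_M = (-2) + 2·(0) + 2·(1) − 2·(1) − (1) = -3
  L: [ψ]_L + 2·[A]_L + 2·[Y]_L − 2·[ζ_1]_L − [F]_L = (1) + 2·(2) + 2·(-1) − 2·(1) − (1) = 0
  T: [ψ]_T + 2·[A]_T + 2·[Y]_T − 2·[ζ_1]_T − [F]_T = (0) + 2·(0) + 2·(-2) − 2·(0) − (-2) = -2
Net dimensions [M⁻³ T⁻²] ≠ [1] — not dimensionless.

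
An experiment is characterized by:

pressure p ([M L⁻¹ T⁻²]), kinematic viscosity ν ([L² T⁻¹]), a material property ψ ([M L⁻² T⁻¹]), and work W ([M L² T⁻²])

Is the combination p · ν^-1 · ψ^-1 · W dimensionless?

no

Sum the exponent of each base dimension across the product:
  M: [p]_M − [ν]_M − [ψ]_M + [W]_M = (1) − (0) − (1) + (1) = 1
  L: [p]_L − [ν]_L − [ψ]_L + [W]_L = (-1) − (2) − (-2) + (2) = 1
  T: [p]_T − [ν]_T − [ψ]_T + [W]_T = (-2) − (-1) − (-1) + (-2) = -2
Net dimensions [M L T⁻²] ≠ [1] — not dimensionless.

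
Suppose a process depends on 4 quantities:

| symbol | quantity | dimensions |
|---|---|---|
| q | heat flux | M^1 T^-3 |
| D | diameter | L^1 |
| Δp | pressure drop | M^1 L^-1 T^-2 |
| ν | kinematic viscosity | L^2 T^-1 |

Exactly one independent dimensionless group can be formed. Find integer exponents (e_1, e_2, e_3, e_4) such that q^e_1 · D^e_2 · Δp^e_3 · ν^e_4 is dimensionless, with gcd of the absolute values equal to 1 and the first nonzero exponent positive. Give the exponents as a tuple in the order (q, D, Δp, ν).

M: e_1·(1) + e_2·(0) + e_3·(1) + e_4·(0) = 0
L: e_1·(0) + e_2·(1) + e_3·(-1) + e_4·(2) = 0
T: e_1·(-3) + e_2·(0) + e_3·(-2) + e_4·(-1) = 0
Solving this homogeneous linear system for the smallest-integer solution (first nonzero entry positive) gives (1, 1, -1, -1).

(1, 1, -1, -1)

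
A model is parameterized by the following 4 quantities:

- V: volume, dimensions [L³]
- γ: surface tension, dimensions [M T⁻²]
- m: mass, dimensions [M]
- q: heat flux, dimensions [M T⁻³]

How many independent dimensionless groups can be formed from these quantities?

1

There are 4 variables and 3 base dimensions (M, L, T).
The dimension matrix has rank 3.
Independent dimensionless groups: 4 − 3 = 1.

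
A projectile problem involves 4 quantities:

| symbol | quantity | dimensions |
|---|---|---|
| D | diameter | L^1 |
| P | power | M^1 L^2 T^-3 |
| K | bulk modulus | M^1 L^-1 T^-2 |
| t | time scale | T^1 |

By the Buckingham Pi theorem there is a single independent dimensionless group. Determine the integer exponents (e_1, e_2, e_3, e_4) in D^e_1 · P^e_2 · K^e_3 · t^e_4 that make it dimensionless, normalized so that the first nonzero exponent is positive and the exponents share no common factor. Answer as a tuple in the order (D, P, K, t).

M: e_1·(0) + e_2·(1) + e_3·(1) + e_4·(0) = 0
L: e_1·(1) + e_2·(2) + e_3·(-1) + e_4·(0) = 0
T: e_1·(0) + e_2·(-3) + e_3·(-2) + e_4·(1) = 0
Solving this homogeneous linear system for the smallest-integer solution (first nonzero entry positive) gives (3, -1, 1, -1).

(3, -1, 1, -1)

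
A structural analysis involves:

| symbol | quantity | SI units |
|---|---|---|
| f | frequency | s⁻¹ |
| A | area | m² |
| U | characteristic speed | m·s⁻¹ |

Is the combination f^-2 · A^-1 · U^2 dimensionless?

Sum the exponent of each base dimension across the product:
  M: −2·[f]_M − [A]_M + 2·[U]_M = −2·(0) − (0) + 2·(0) = 0
  L: −2·[f]_L − [A]_L + 2·[U]_L = −2·(0) − (2) + 2·(1) = 0
  T: −2·[f]_T − [A]_T + 2·[U]_T = −2·(-1) − (0) + 2·(-1) = 0
All base exponents vanish — dimensionless.

yes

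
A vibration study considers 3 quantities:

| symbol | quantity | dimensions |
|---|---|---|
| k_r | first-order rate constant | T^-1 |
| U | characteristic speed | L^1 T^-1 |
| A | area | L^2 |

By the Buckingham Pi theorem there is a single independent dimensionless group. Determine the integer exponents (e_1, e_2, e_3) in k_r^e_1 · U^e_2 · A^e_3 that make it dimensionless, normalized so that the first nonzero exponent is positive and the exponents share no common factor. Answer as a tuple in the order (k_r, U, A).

(2, -2, 1)

L: e_1·(0) + e_2·(1) + e_3·(2) = 0
T: e_1·(-1) + e_2·(-1) + e_3·(0) = 0
Solving this homogeneous linear system for the smallest-integer solution (first nonzero entry positive) gives (2, -2, 1).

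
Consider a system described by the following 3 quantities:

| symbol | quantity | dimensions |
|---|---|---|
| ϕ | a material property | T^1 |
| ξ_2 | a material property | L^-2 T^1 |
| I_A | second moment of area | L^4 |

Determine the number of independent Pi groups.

There are 3 variables and 2 base dimensions (L, T).
The dimension matrix has rank 2.
Independent dimensionless groups: 3 − 2 = 1.

1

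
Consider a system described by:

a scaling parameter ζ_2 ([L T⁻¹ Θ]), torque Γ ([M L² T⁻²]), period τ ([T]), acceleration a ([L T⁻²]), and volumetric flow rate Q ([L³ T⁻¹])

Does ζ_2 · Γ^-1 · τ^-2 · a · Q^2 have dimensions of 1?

no

Sum the exponent of each base dimension across the product:
  M: [ζ_2]_M − [Γ]_M − 2·[τ]_M + [a]_M + 2·[Q]_M = (0) − (1) − 2·(0) + (0) + 2·(0) = -1
  L: [ζ_2]_L − [Γ]_L − 2·[τ]_L + [a]_L + 2·[Q]_L = (1) − (2) − 2·(0) + (1) + 2·(3) = 6
  T: [ζ_2]_T − [Γ]_T − 2·[τ]_T + [a]_T + 2·[Q]_T = (-1) − (-2) − 2·(1) + (-2) + 2·(-1) = -5
  Θ: [ζ_2]_Θ − [Γ]_Θ − 2·[τ]_Θ + [a]_Θ + 2·[Q]_Θ = (1) − (0) − 2·(0) + (0) + 2·(0) = 1
Net dimensions [M⁻¹ L⁶ T⁻⁵ Θ] ≠ [1] — not dimensionless.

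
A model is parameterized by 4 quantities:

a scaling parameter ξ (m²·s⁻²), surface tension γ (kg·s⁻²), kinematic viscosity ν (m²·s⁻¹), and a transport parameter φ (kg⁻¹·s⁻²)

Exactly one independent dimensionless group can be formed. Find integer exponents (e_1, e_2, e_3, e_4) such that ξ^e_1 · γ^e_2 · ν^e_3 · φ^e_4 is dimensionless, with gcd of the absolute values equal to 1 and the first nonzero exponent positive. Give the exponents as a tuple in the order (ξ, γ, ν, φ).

M: e_1·(0) + e_2·(1) + e_3·(0) + e_4·(-1) = 0
L: e_1·(2) + e_2·(0) + e_3·(2) + e_4·(0) = 0
T: e_1·(-2) + e_2·(-2) + e_3·(-1) + e_4·(-2) = 0
Solving this homogeneous linear system for the smallest-integer solution (first nonzero entry positive) gives (4, -1, -4, -1).

(4, -1, -4, -1)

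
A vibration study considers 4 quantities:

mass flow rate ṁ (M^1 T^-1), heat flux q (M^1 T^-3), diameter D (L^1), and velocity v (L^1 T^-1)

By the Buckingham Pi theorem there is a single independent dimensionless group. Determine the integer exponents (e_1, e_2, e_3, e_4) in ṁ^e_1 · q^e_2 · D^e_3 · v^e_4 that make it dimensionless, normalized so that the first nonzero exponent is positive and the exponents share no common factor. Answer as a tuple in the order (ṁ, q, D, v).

(1, -1, -2, 2)

M: e_1·(1) + e_2·(1) + e_3·(0) + e_4·(0) = 0
L: e_1·(0) + e_2·(0) + e_3·(1) + e_4·(1) = 0
T: e_1·(-1) + e_2·(-3) + e_3·(0) + e_4·(-1) = 0
Solving this homogeneous linear system for the smallest-integer solution (first nonzero entry positive) gives (1, -1, -2, 2).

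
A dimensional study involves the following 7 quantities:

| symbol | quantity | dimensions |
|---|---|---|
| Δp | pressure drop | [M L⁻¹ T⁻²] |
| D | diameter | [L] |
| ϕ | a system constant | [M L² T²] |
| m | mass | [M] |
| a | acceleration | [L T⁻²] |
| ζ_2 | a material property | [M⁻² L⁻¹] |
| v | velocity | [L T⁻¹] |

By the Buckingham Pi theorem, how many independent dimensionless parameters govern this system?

There are 7 variables and 3 base dimensions (M, L, T).
The dimension matrix has rank 3.
Independent dimensionless groups: 7 − 3 = 4.

4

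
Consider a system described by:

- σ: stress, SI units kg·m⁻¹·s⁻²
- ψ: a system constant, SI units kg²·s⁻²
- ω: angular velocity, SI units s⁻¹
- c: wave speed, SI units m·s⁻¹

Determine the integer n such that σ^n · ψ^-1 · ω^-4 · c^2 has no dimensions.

2

Balance the M exponent: (1)·n from σ, plus −(2) − 4·(0) + 2·(0) = -2 from the rest, must sum to zero.
n − 2 = 0, so n = 2.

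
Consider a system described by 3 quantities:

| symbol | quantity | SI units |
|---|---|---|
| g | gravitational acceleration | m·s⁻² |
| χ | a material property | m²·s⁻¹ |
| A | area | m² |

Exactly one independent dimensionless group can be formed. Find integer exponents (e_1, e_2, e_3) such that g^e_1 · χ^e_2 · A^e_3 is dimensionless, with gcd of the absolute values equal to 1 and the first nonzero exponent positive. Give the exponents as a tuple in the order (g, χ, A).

L: e_1·(1) + e_2·(2) + e_3·(2) = 0
T: e_1·(-2) + e_2·(-1) + e_3·(0) = 0
Solving this homogeneous linear system for the smallest-integer solution (first nonzero entry positive) gives (2, -4, 3).

(2, -4, 3)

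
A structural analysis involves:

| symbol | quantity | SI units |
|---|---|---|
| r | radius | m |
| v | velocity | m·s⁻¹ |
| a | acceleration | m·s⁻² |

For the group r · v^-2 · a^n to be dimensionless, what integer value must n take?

1

Balance the L exponent: (1)·n from a, plus (1) − 2·(1) = -1 from the rest, must sum to zero.
n − 1 = 0, so n = 1.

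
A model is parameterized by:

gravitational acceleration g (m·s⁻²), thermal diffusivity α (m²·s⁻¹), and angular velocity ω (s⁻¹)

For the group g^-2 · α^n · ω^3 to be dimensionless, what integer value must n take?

Balance the L exponent: (2)·n from α, plus −2·(1) + 3·(0) = -2 from the rest, must sum to zero.
2n − 2 = 0, so n = 1.

1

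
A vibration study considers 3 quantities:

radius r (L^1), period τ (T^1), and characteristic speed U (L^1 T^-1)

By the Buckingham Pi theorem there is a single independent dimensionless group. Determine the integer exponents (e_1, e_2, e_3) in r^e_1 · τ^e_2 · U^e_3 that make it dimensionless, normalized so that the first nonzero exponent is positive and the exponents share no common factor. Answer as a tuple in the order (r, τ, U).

L: e_1·(1) + e_2·(0) + e_3·(1) = 0
T: e_1·(0) + e_2·(1) + e_3·(-1) = 0
Solving this homogeneous linear system for the smallest-integer solution (first nonzero entry positive) gives (1, -1, -1).

(1, -1, -1)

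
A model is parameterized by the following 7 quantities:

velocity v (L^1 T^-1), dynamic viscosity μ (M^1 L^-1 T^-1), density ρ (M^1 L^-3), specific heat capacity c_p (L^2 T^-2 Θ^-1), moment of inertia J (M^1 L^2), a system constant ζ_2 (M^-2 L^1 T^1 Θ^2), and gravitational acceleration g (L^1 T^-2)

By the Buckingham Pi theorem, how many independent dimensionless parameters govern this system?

There are 7 variables and 4 base dimensions (M, L, T, Θ).
The dimension matrix has rank 4.
Independent dimensionless groups: 7 − 4 = 3.

3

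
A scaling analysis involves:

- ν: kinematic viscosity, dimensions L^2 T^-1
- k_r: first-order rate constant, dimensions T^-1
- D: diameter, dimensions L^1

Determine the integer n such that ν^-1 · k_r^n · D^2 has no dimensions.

1

Balance the T exponent: (-1)·n from k_r, plus −(-1) + 2·(0) = 1 from the rest, must sum to zero.
−n + 1 = 0, so n = 1.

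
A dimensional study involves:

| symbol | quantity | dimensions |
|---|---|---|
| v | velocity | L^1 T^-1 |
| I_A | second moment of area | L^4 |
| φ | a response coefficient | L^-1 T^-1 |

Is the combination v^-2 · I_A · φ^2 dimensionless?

Sum the exponent of each base dimension across the product:
  L: −2·[v]_L + [I_A]_L + 2·[φ]_L = −2·(1) + (4) + 2·(-1) = 0
  T: −2·[v]_T + [I_A]_T + 2·[φ]_T = −2·(-1) + (0) + 2·(-1) = 0
All base exponents vanish — dimensionless.

yes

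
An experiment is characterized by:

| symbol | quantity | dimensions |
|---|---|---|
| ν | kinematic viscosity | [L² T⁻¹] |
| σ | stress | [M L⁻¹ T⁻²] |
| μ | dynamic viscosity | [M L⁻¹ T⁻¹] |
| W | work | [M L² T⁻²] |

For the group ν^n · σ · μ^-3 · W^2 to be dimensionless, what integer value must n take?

Balance the L exponent: (2)·n from ν, plus (-1) − 3·(-1) + 2·(2) = 6 from the rest, must sum to zero.
2n + 6 = 0, so n = -3.

-3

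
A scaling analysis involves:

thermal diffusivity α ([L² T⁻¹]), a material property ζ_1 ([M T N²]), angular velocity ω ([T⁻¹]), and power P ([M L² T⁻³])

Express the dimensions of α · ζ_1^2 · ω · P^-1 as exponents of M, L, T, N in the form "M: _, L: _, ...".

M: 1, L: 0, T: 3, N: 4

Collect each base-dimension exponent across the product:
  M: (0) + 2·(1) + (0) − (1) = 1
  L: (2) + 2·(0) + (0) − (2) = 0
  T: (-1) + 2·(1) + (-1) − (-3) = 3
  N: (0) + 2·(2) + (0) − (0) = 4
So the dimensions are [M T³ N⁴].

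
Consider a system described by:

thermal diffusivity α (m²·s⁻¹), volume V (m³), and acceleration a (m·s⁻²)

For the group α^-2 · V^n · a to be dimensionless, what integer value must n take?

Balance the L exponent: (3)·n from V, plus −2·(2) + (1) = -3 from the rest, must sum to zero.
3n − 3 = 0, so n = 1.

1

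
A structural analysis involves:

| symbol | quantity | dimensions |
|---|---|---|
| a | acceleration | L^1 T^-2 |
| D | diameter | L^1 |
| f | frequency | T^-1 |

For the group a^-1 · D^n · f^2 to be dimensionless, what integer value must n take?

1

Balance the L exponent: (1)·n from D, plus −(1) + 2·(0) = -1 from the rest, must sum to zero.
n − 1 = 0, so n = 1.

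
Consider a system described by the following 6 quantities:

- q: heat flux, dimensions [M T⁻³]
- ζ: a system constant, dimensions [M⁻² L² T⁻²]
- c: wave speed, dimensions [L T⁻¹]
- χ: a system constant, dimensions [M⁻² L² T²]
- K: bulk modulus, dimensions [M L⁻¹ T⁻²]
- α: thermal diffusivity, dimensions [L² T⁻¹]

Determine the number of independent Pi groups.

3

There are 6 variables and 3 base dimensions (M, L, T).
The dimension matrix has rank 3.
Independent dimensionless groups: 6 − 3 = 3.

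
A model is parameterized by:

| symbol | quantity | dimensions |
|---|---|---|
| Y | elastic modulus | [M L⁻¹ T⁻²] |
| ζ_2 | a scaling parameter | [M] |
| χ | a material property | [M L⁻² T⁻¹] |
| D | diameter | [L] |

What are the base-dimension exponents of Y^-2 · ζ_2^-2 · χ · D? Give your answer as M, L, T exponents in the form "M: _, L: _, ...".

Collect each base-dimension exponent across the product:
  M: −2·(1) − 2·(1) + (1) + (0) = -3
  L: −2·(-1) − 2·(0) + (-2) + (1) = 1
  T: −2·(-2) − 2·(0) + (-1) + (0) = 3
So the dimensions are [M⁻³ L T³].

M: -3, L: 1, T: 3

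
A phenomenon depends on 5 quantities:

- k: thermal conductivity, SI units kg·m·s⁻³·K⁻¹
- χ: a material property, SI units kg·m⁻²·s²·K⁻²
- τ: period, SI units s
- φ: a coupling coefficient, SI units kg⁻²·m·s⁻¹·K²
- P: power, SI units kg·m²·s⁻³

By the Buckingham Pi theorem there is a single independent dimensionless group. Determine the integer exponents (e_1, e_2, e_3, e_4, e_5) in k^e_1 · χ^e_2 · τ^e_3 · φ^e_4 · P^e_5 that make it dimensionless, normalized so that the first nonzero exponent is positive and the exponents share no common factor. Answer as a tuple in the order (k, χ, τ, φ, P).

M: e_1·(1) + e_2·(1) + e_3·(0) + e_4·(-2) + e_5·(1) = 0
L: e_1·(1) + e_2·(-2) + e_3·(0) + e_4·(1) + e_5·(2) = 0
T: e_1·(-3) + e_2·(2) + e_3·(1) + e_4·(-1) + e_5·(-3) = 0
Θ: e_1·(-1) + e_2·(-2) + e_3·(0) + e_4·(2) + e_5·(0) = 0
Solving this homogeneous linear system for the smallest-integer solution (first nonzero entry positive) gives (2, -3, 1, -2, -3).

(2, -3, 1, -2, -3)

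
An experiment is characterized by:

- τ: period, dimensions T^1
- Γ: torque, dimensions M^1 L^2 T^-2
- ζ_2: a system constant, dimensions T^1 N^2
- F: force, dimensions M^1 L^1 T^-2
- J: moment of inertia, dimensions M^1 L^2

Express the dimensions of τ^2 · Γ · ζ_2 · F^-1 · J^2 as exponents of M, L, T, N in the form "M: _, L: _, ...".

Collect each base-dimension exponent across the product:
  M: 2·(0) + (1) + (0) − (1) + 2·(1) = 2
  L: 2·(0) + (2) + (0) − (1) + 2·(2) = 5
  T: 2·(1) + (-2) + (1) − (-2) + 2·(0) = 3
  N: 2·(0) + (0) + (2) − (0) + 2·(0) = 2
So the dimensions are [M² L⁵ T³ N²].

M: 2, L: 5, T: 3, N: 2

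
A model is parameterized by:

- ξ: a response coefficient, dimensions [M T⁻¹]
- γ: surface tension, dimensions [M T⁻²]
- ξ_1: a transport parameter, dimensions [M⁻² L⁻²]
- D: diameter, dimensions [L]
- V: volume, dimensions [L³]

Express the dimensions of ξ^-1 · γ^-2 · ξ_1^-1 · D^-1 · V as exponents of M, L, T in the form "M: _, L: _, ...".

Collect each base-dimension exponent across the product:
  M: −(1) − 2·(1) − (-2) − (0) + (0) = -1
  L: −(0) − 2·(0) − (-2) − (1) + (3) = 4
  T: −(-1) − 2·(-2) − (0) − (0) + (0) = 5
So the dimensions are [M⁻¹ L⁴ T⁵].

M: -1, L: 4, T: 5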